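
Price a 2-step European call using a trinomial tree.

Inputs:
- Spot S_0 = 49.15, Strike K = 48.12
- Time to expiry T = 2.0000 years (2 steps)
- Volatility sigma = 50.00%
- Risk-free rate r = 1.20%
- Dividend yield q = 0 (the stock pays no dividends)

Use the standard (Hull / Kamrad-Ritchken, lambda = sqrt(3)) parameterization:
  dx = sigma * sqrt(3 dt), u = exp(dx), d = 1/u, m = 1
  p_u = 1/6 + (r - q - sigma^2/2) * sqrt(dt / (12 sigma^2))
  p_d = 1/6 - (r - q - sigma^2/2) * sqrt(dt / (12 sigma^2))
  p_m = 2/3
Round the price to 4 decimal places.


Answer: Price = V(0,0) = 11.8755

Derivation:
dt = T/N = 1.000000; dx = sigma*sqrt(3*dt) = 0.866025
u = exp(dx) = 2.377443; d = 1/u = 0.420620
p_u = 0.101426, p_m = 0.666667, p_d = 0.231907
Discount per step: exp(-r*dt) = 0.988072
Stock lattice S(k, j) with j the centered position index:
  k=0: S(0,+0) = 49.1500
  k=1: S(1,-1) = 20.6735; S(1,+0) = 49.1500; S(1,+1) = 116.8513
  k=2: S(2,-2) = 8.6957; S(2,-1) = 20.6735; S(2,+0) = 49.1500; S(2,+1) = 116.8513; S(2,+2) = 277.8073
Terminal payoffs V(N, j) = max(S_T - K, 0):
  V(2,-2) = 0.000000; V(2,-1) = 0.000000; V(2,+0) = 1.030000; V(2,+1) = 68.731307; V(2,+2) = 229.687285
Backward induction: V(k, j) = exp(-r*dt) * [p_u * V(k+1, j+1) + p_m * V(k+1, j) + p_d * V(k+1, j-1)]
  V(1,-1) = exp(-r*dt) * [p_u*1.030000 + p_m*0.000000 + p_d*0.000000] = 0.103223
  V(1,+0) = exp(-r*dt) * [p_u*68.731307 + p_m*1.030000 + p_d*0.000000] = 7.566470
  V(1,+1) = exp(-r*dt) * [p_u*229.687285 + p_m*68.731307 + p_d*1.030000] = 68.528720
  V(0,+0) = exp(-r*dt) * [p_u*68.528720 + p_m*7.566470 + p_d*0.103223] = 11.875487


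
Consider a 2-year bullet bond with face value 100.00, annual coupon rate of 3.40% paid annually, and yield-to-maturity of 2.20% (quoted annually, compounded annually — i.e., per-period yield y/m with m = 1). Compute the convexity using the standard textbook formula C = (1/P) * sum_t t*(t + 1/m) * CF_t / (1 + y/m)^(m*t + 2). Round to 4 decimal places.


Answer: Convexity = 5.6200

Derivation:
Coupon per period c = face * coupon_rate / m = 3.400000
Periods per year m = 1; per-period yield y/m = 0.022000
Number of cashflows N = 2
Cashflows (t years, CF_t, discount factor 1/(1+y/m)^(m*t), PV):
  t = 1.0000: CF_t = 3.400000, DF = 0.978474, PV = 3.326810
  t = 2.0000: CF_t = 103.400000, DF = 0.957411, PV = 98.996251
Price P = sum_t PV_t = 102.323061
Convexity numerator sum_t t*(t + 1/m) * CF_t / (1+y/m)^(m*t + 2):
  t = 1.0000: term = 6.370246
  t = 2.0000: term = 568.680329
Convexity = (1/P) * sum = 575.050575 / 102.323061 = 5.619951


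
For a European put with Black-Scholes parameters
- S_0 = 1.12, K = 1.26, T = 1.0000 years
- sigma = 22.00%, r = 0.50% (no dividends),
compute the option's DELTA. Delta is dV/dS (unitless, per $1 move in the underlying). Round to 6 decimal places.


Answer: Delta = -0.656397

Derivation:
d1 = -0.4026501621; d2 = -0.6226501621
phi(d1) = 0.3678786651; exp(-qT) = 1.0000000000; exp(-rT) = 0.9950124792
N(-d1) = 0.6563971989
Delta = -exp(-qT) * N(-d1) = -1.0000000000 * 0.6563971989 = -0.656397


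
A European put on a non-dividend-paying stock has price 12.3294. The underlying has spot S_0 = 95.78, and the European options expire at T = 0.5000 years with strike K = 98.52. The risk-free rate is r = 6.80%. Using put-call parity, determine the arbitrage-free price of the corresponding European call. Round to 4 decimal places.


Put-call parity: C - P = S_0 * exp(-qT) - K * exp(-rT).
S_0 * exp(-qT) = 95.7800 * 1.00000000 = 95.78000000
K * exp(-rT) = 98.5200 * 0.96657150 = 95.22662464
C = P + S*exp(-qT) - K*exp(-rT)
C = 12.3294 + 95.78000000 - 95.22662464 = 12.8828

Answer: Call price = 12.8828


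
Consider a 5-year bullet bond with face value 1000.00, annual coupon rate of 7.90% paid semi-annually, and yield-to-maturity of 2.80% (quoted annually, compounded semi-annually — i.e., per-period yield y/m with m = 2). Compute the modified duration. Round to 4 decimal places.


Answer: Modified duration = 4.2570

Derivation:
Coupon per period c = face * coupon_rate / m = 39.500000
Periods per year m = 2; per-period yield y/m = 0.014000
Number of cashflows N = 10
Cashflows (t years, CF_t, discount factor 1/(1+y/m)^(m*t), PV):
  t = 0.5000: CF_t = 39.500000, DF = 0.986193, PV = 38.954635
  t = 1.0000: CF_t = 39.500000, DF = 0.972577, PV = 38.416800
  t = 1.5000: CF_t = 39.500000, DF = 0.959149, PV = 37.886390
  t = 2.0000: CF_t = 39.500000, DF = 0.945906, PV = 37.363304
  t = 2.5000: CF_t = 39.500000, DF = 0.932847, PV = 36.847440
  t = 3.0000: CF_t = 39.500000, DF = 0.919967, PV = 36.338698
  t = 3.5000: CF_t = 39.500000, DF = 0.907265, PV = 35.836981
  t = 4.0000: CF_t = 39.500000, DF = 0.894739, PV = 35.342190
  t = 4.5000: CF_t = 39.500000, DF = 0.882386, PV = 34.854231
  t = 5.0000: CF_t = 1039.500000, DF = 0.870203, PV = 904.575756
Price P = sum_t PV_t = 1236.416425
First compute Macaulay numerator sum_t t * PV_t:
  t * PV_t at t = 0.5000: 19.477318
  t * PV_t at t = 1.0000: 38.416800
  t * PV_t at t = 1.5000: 56.829586
  t * PV_t at t = 2.0000: 74.726608
  t * PV_t at t = 2.5000: 92.118600
  t * PV_t at t = 3.0000: 109.016095
  t * PV_t at t = 3.5000: 125.429432
  t * PV_t at t = 4.0000: 141.368759
  t * PV_t at t = 4.5000: 156.844038
  t * PV_t at t = 5.0000: 4522.878779
Macaulay duration D = 5337.106014 / 1236.416425 = 4.316593
Modified duration = D / (1 + y/m) = 4.316593 / (1 + 0.014000) = 4.256995


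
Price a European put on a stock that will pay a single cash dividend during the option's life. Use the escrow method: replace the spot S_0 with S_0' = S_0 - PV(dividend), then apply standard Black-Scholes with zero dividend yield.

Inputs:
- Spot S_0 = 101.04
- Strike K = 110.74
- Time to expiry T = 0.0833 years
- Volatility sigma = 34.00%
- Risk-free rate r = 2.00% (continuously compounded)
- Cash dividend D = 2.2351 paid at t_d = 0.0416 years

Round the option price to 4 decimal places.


Answer: Price = 12.3918

Derivation:
PV(D) = D * exp(-r * t_d) = 2.2351 * 0.99916835 = 2.23324117
S_0' = S_0 - PV(D) = 101.0400 - 2.23324117 = 98.80675883
d1 = (ln(S_0'/K) + (r + sigma^2/2)*T) / (sigma*sqrt(T)) = -1.09587745
d2 = d1 - sigma*sqrt(T) = -1.19400736
exp(-rT) = 0.99833539
N(-d1) = 0.86343380; N(-d2) = 0.88376246
P = K * exp(-rT) * N(-d2) - S_0' * N(-d1) = 110.7400 * 0.99833539 * 0.88376246 - 98.80675883 * 0.86343380 = 12.3918


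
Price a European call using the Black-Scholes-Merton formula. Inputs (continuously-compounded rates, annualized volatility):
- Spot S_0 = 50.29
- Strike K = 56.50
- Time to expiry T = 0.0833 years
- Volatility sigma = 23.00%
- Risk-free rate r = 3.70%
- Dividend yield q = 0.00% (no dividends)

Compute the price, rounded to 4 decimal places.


d1 = (ln(S/K) + (r - q + 0.5*sigma^2) * T) / (sigma * sqrt(T)) = -1.67438465
d2 = d1 - sigma * sqrt(T) = -1.74076665
exp(-rT) = 0.99692264; exp(-qT) = 1.00000000
C = S_0 * exp(-qT) * N(d1) - K * exp(-rT) * N(d2)
N(d1) = 0.04702751; N(d2) = 0.04086224
C = 50.2900 * 1.00000000 * 0.04702751 - 56.5000 * 0.99692264 * 0.04086224 = 0.0634

Answer: Price = 0.0634


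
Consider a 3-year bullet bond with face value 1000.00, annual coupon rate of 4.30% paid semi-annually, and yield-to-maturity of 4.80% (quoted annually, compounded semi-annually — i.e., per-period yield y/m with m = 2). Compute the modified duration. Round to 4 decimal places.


Coupon per period c = face * coupon_rate / m = 21.500000
Periods per year m = 2; per-period yield y/m = 0.024000
Number of cashflows N = 6
Cashflows (t years, CF_t, discount factor 1/(1+y/m)^(m*t), PV):
  t = 0.5000: CF_t = 21.500000, DF = 0.976562, PV = 20.996094
  t = 1.0000: CF_t = 21.500000, DF = 0.953674, PV = 20.503998
  t = 1.5000: CF_t = 21.500000, DF = 0.931323, PV = 20.023435
  t = 2.0000: CF_t = 21.500000, DF = 0.909495, PV = 19.554136
  t = 2.5000: CF_t = 21.500000, DF = 0.888178, PV = 19.095836
  t = 3.0000: CF_t = 1021.500000, DF = 0.867362, PV = 886.010015
Price P = sum_t PV_t = 986.183514
First compute Macaulay numerator sum_t t * PV_t:
  t * PV_t at t = 0.5000: 10.498047
  t * PV_t at t = 1.0000: 20.503998
  t * PV_t at t = 1.5000: 30.035153
  t * PV_t at t = 2.0000: 39.108272
  t * PV_t at t = 2.5000: 47.739590
  t * PV_t at t = 3.0000: 2658.030046
Macaulay duration D = 2805.915106 / 986.183514 = 2.845226
Modified duration = D / (1 + y/m) = 2.845226 / (1 + 0.024000) = 2.778541

Answer: Modified duration = 2.7785


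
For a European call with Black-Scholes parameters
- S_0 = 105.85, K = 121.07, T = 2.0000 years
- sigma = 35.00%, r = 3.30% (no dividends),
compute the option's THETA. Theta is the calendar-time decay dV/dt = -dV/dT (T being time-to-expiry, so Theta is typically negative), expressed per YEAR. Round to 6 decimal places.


Answer: Theta = -6.502977

Derivation:
d1 = 0.1094078177; d2 = -0.3855669291
phi(d1) = 0.3965617277; exp(-qT) = 1.0000000000; exp(-rT) = 0.9361308643
Theta = -S*exp(-qT)*phi(d1)*sigma/(2*sqrt(T)) - r*K*exp(-rT)*N(d2) + q*S*exp(-qT)*N(d1)
N(d1) = 0.5435604833; N(d2) = 0.3499087148; sqrt(T) = 1.4142135624
Term 1 = -105.8500 * 1.0000000000 * 0.3965617277 * 0.3500 / (2 * 1.4142135624) = -5.1942722788
Term 2 = -0.0330 * 121.0700 * 0.9361308643 * 0.3499087148 = -1.3087051324
Term 3 = 0 (no dividend yield, q = 0)
Theta = -5.1942722788 + (-1.3087051324) + (0.0000000000) = -6.502977


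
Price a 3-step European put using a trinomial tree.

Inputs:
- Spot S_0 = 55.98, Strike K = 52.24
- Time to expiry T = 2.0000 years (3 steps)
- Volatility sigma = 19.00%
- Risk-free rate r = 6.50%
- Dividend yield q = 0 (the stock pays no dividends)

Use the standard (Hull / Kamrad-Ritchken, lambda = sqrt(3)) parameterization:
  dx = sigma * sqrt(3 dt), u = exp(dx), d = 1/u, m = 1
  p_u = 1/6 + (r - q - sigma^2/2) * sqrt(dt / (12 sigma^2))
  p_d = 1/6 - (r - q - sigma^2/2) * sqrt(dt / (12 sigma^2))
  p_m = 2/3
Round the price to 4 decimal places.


Answer: Price = V(0,0) = 1.6992

Derivation:
dt = T/N = 0.666667; dx = sigma*sqrt(3*dt) = 0.268701
u = exp(dx) = 1.308263; d = 1/u = 0.764372
p_u = 0.224910, p_m = 0.666667, p_d = 0.108423
Discount per step: exp(-r*dt) = 0.957592
Stock lattice S(k, j) with j the centered position index:
  k=0: S(0,+0) = 55.9800
  k=1: S(1,-1) = 42.7895; S(1,+0) = 55.9800; S(1,+1) = 73.2366
  k=2: S(2,-2) = 32.7071; S(2,-1) = 42.7895; S(2,+0) = 55.9800; S(2,+1) = 73.2366; S(2,+2) = 95.8127
  k=3: S(3,-3) = 25.0004; S(3,-2) = 32.7071; S(3,-1) = 42.7895; S(3,+0) = 55.9800; S(3,+1) = 73.2366; S(3,+2) = 95.8127; S(3,+3) = 125.3483
Terminal payoffs V(N, j) = max(K - S_T, 0):
  V(3,-3) = 27.239577; V(3,-2) = 19.532862; V(3,-1) = 9.450450; V(3,+0) = 0.000000; V(3,+1) = 0.000000; V(3,+2) = 0.000000; V(3,+3) = 0.000000
Backward induction: V(k, j) = exp(-r*dt) * [p_u * V(k+1, j+1) + p_m * V(k+1, j) + p_d * V(k+1, j-1)]
  V(2,-2) = exp(-r*dt) * [p_u*9.450450 + p_m*19.532862 + p_d*27.239577] = 17.333199
  V(2,-1) = exp(-r*dt) * [p_u*0.000000 + p_m*9.450450 + p_d*19.532862] = 8.061125
  V(2,+0) = exp(-r*dt) * [p_u*0.000000 + p_m*0.000000 + p_d*9.450450] = 0.981197
  V(2,+1) = exp(-r*dt) * [p_u*0.000000 + p_m*0.000000 + p_d*0.000000] = 0.000000
  V(2,+2) = exp(-r*dt) * [p_u*0.000000 + p_m*0.000000 + p_d*0.000000] = 0.000000
  V(1,-1) = exp(-r*dt) * [p_u*0.981197 + p_m*8.061125 + p_d*17.333199] = 7.157128
  V(1,+0) = exp(-r*dt) * [p_u*0.000000 + p_m*0.981197 + p_d*8.061125] = 1.463340
  V(1,+1) = exp(-r*dt) * [p_u*0.000000 + p_m*0.000000 + p_d*0.981197] = 0.101873
  V(0,+0) = exp(-r*dt) * [p_u*0.101873 + p_m*1.463340 + p_d*7.157128] = 1.699221


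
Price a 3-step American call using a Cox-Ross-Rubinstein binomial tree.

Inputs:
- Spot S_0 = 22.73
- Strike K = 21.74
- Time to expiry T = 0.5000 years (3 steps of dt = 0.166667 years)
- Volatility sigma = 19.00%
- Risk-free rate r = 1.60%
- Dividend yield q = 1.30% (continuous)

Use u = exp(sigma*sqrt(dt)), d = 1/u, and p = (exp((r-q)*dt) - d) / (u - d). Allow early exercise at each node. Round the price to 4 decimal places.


dt = T/N = 0.166667
u = exp(sigma*sqrt(dt)) = 1.080655; d = 1/u = 0.925365
p = (exp((r-q)*dt) - d) / (u - d) = 0.483839
Discount per step: exp(-r*dt) = 0.997337
Stock lattice S(k, i) with i counting down-moves:
  k=0: S(0,0) = 22.7300
  k=1: S(1,0) = 24.5633; S(1,1) = 21.0335
  k=2: S(2,0) = 26.5444; S(2,1) = 22.7300; S(2,2) = 19.4637
  k=3: S(3,0) = 28.6854; S(3,1) = 24.5633; S(3,2) = 21.0335; S(3,3) = 18.0110
Terminal payoffs V(N, i) = max(S_T - K, 0):
  V(3,0) = 6.945368; V(3,1) = 2.823284; V(3,2) = 0.000000; V(3,3) = 0.000000
Backward induction: V(k, i) = exp(-r*dt) * [p * V(k+1, i) + (1-p) * V(k+1, i+1)]; then take max(V_cont, immediate exercise) for American.
  V(2,0) = exp(-r*dt) * [p*6.945368 + (1-p)*2.823284] = 4.804877; exercise = 4.804431; V(2,0) = max -> 4.804877
  V(2,1) = exp(-r*dt) * [p*2.823284 + (1-p)*0.000000] = 1.362376; exercise = 0.990000; V(2,1) = max -> 1.362376
  V(2,2) = exp(-r*dt) * [p*0.000000 + (1-p)*0.000000] = 0.000000; exercise = 0.000000; V(2,2) = max -> 0.000000
  V(1,0) = exp(-r*dt) * [p*4.804877 + (1-p)*1.362376] = 3.019926; exercise = 2.823284; V(1,0) = max -> 3.019926
  V(1,1) = exp(-r*dt) * [p*1.362376 + (1-p)*0.000000] = 0.657414; exercise = 0.000000; V(1,1) = max -> 0.657414
  V(0,0) = exp(-r*dt) * [p*3.019926 + (1-p)*0.657414] = 1.795694; exercise = 0.990000; V(0,0) = max -> 1.795694

Answer: Price = V(0,0) = 1.7957


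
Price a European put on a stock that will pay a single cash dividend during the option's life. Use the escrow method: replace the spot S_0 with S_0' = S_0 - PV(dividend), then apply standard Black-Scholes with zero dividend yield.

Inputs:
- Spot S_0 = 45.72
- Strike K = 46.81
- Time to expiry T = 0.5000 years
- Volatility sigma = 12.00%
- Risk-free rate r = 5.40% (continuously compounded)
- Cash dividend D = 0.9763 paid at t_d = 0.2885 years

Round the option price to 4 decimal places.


PV(D) = D * exp(-r * t_d) = 0.9763 * 0.98454172 = 0.96120809
S_0' = S_0 - PV(D) = 45.7200 - 0.96120809 = 44.75879191
d1 = (ln(S_0'/K) + (r + sigma^2/2)*T) / (sigma*sqrt(T)) = -0.16745423
d2 = d1 - sigma*sqrt(T) = -0.25230704
exp(-rT) = 0.97336124
N(-d1) = 0.56649367; N(-d2) = 0.59959813
P = K * exp(-rT) * N(-d2) - S_0' * N(-d1) = 46.8100 * 0.97336124 * 0.59959813 - 44.75879191 * 0.56649367 = 1.9639

Answer: Price = 1.9639


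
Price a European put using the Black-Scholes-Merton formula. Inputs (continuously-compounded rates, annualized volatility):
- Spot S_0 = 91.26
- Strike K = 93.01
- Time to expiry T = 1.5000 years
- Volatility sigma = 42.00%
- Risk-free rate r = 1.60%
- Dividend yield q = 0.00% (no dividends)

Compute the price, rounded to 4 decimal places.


Answer: Price = 18.2501

Derivation:
d1 = (ln(S/K) + (r - q + 0.5*sigma^2) * T) / (sigma * sqrt(T)) = 0.26692743
d2 = d1 - sigma * sqrt(T) = -0.24746541
exp(-rT) = 0.97628571; exp(-qT) = 1.00000000
P = K * exp(-rT) * N(-d2) - S_0 * exp(-qT) * N(-d1)
N(-d1) = 0.39476252; N(-d2) = 0.59772597
P = 93.0100 * 0.97628571 * 0.59772597 - 91.2600 * 1.00000000 * 0.39476252 = 18.2501


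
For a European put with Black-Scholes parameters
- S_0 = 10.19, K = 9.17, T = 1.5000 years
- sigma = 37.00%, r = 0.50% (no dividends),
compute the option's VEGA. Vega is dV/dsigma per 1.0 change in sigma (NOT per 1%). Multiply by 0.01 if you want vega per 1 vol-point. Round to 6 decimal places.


Answer: Vega = 4.445860

Derivation:
d1 = 0.4758730993; d2 = 0.0227174968
phi(d1) = 0.3562344717; exp(-qT) = 1.0000000000; exp(-rT) = 0.9925280548
Vega = S * exp(-qT) * phi(d1) * sqrt(T) = 10.1900 * 1.0000000000 * 0.3562344717 * 1.2247448714 = 4.445860


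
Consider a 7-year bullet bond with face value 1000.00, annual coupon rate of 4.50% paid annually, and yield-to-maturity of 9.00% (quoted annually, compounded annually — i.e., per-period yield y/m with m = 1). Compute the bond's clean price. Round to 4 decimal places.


Coupon per period c = face * coupon_rate / m = 45.000000
Periods per year m = 1; per-period yield y/m = 0.090000
Number of cashflows N = 7
Cashflows (t years, CF_t, discount factor 1/(1+y/m)^(m*t), PV):
  t = 1.0000: CF_t = 45.000000, DF = 0.917431, PV = 41.284404
  t = 2.0000: CF_t = 45.000000, DF = 0.841680, PV = 37.875600
  t = 3.0000: CF_t = 45.000000, DF = 0.772183, PV = 34.748257
  t = 4.0000: CF_t = 45.000000, DF = 0.708425, PV = 31.879134
  t = 5.0000: CF_t = 45.000000, DF = 0.649931, PV = 29.246912
  t = 6.0000: CF_t = 45.000000, DF = 0.596267, PV = 26.832030
  t = 7.0000: CF_t = 1045.000000, DF = 0.547034, PV = 571.650786
Price P = sum_t PV_t = 773.517122

Answer: Price = 773.5171


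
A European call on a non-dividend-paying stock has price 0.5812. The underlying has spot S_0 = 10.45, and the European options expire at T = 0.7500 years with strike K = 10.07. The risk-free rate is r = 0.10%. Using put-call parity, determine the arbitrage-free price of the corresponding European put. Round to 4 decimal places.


Put-call parity: C - P = S_0 * exp(-qT) - K * exp(-rT).
S_0 * exp(-qT) = 10.4500 * 1.00000000 = 10.45000000
K * exp(-rT) = 10.0700 * 0.99925028 = 10.06245033
P = C - S*exp(-qT) + K*exp(-rT)
P = 0.5812 - 10.45000000 + 10.06245033 = 0.1937

Answer: Put price = 0.1937


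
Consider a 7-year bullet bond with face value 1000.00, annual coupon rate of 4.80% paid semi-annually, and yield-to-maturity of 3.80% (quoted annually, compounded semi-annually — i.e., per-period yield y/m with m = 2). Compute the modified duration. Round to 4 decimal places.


Answer: Modified duration = 5.9485

Derivation:
Coupon per period c = face * coupon_rate / m = 24.000000
Periods per year m = 2; per-period yield y/m = 0.019000
Number of cashflows N = 14
Cashflows (t years, CF_t, discount factor 1/(1+y/m)^(m*t), PV):
  t = 0.5000: CF_t = 24.000000, DF = 0.981354, PV = 23.552502
  t = 1.0000: CF_t = 24.000000, DF = 0.963056, PV = 23.113349
  t = 1.5000: CF_t = 24.000000, DF = 0.945099, PV = 22.682384
  t = 2.0000: CF_t = 24.000000, DF = 0.927477, PV = 22.259454
  t = 2.5000: CF_t = 24.000000, DF = 0.910184, PV = 21.844410
  t = 3.0000: CF_t = 24.000000, DF = 0.893213, PV = 21.437105
  t = 3.5000: CF_t = 24.000000, DF = 0.876558, PV = 21.037395
  t = 4.0000: CF_t = 24.000000, DF = 0.860214, PV = 20.645137
  t = 4.5000: CF_t = 24.000000, DF = 0.844175, PV = 20.260193
  t = 5.0000: CF_t = 24.000000, DF = 0.828434, PV = 19.882427
  t = 5.5000: CF_t = 24.000000, DF = 0.812988, PV = 19.511705
  t = 6.0000: CF_t = 24.000000, DF = 0.797829, PV = 19.147895
  t = 6.5000: CF_t = 24.000000, DF = 0.782953, PV = 18.790868
  t = 7.0000: CF_t = 1024.000000, DF = 0.768354, PV = 786.794618
Price P = sum_t PV_t = 1060.959442
First compute Macaulay numerator sum_t t * PV_t:
  t * PV_t at t = 0.5000: 11.776251
  t * PV_t at t = 1.0000: 23.113349
  t * PV_t at t = 1.5000: 34.023575
  t * PV_t at t = 2.0000: 44.518908
  t * PV_t at t = 2.5000: 54.611025
  t * PV_t at t = 3.0000: 64.311315
  t * PV_t at t = 3.5000: 73.630881
  t * PV_t at t = 4.0000: 82.580548
  t * PV_t at t = 4.5000: 91.170870
  t * PV_t at t = 5.0000: 99.412136
  t * PV_t at t = 5.5000: 107.314377
  t * PV_t at t = 6.0000: 114.887369
  t * PV_t at t = 6.5000: 122.140644
  t * PV_t at t = 7.0000: 5507.562327
Macaulay duration D = 6431.053576 / 1060.959442 = 6.061545
Modified duration = D / (1 + y/m) = 6.061545 / (1 + 0.019000) = 5.948523


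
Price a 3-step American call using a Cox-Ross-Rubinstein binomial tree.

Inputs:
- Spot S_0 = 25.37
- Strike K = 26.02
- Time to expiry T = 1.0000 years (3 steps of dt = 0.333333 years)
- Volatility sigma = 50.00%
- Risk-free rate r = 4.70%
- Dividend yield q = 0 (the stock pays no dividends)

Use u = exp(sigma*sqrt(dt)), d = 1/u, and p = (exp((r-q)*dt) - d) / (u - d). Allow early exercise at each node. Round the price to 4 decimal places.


Answer: Price = V(0,0) = 5.6223

Derivation:
dt = T/N = 0.333333
u = exp(sigma*sqrt(dt)) = 1.334658; d = 1/u = 0.749256
p = (exp((r-q)*dt) - d) / (u - d) = 0.455301
Discount per step: exp(-r*dt) = 0.984455
Stock lattice S(k, i) with i counting down-moves:
  k=0: S(0,0) = 25.3700
  k=1: S(1,0) = 33.8603; S(1,1) = 19.0086
  k=2: S(2,0) = 45.1919; S(2,1) = 25.3700; S(2,2) = 14.2423
  k=3: S(3,0) = 60.3157; S(3,1) = 33.8603; S(3,2) = 19.0086; S(3,3) = 10.6711
Terminal payoffs V(N, i) = max(S_T - K, 0):
  V(3,0) = 34.295721; V(3,1) = 7.840275; V(3,2) = 0.000000; V(3,3) = 0.000000
Backward induction: V(k, i) = exp(-r*dt) * [p * V(k+1, i) + (1-p) * V(k+1, i+1)]; then take max(V_cont, immediate exercise) for American.
  V(2,0) = exp(-r*dt) * [p*34.295721 + (1-p)*7.840275] = 19.576360; exercise = 19.171890; V(2,0) = max -> 19.576360
  V(2,1) = exp(-r*dt) * [p*7.840275 + (1-p)*0.000000] = 3.514197; exercise = 0.000000; V(2,1) = max -> 3.514197
  V(2,2) = exp(-r*dt) * [p*0.000000 + (1-p)*0.000000] = 0.000000; exercise = 0.000000; V(2,2) = max -> 0.000000
  V(1,0) = exp(-r*dt) * [p*19.576360 + (1-p)*3.514197] = 10.659013; exercise = 7.840275; V(1,0) = max -> 10.659013
  V(1,1) = exp(-r*dt) * [p*3.514197 + (1-p)*0.000000] = 1.575147; exercise = 0.000000; V(1,1) = max -> 1.575147
  V(0,0) = exp(-r*dt) * [p*10.659013 + (1-p)*1.575147] = 5.622266; exercise = 0.000000; V(0,0) = max -> 5.622266


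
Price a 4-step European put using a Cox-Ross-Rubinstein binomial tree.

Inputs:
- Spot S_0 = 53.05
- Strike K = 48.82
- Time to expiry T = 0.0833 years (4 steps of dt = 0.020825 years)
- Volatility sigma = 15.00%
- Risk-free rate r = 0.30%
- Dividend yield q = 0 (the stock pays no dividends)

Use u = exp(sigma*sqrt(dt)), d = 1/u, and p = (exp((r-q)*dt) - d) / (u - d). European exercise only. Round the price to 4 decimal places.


dt = T/N = 0.020825
u = exp(sigma*sqrt(dt)) = 1.021882; d = 1/u = 0.978586
p = (exp((r-q)*dt) - d) / (u - d) = 0.496032
Discount per step: exp(-r*dt) = 0.999938
Stock lattice S(k, i) with i counting down-moves:
  k=0: S(0,0) = 53.0500
  k=1: S(1,0) = 54.2109; S(1,1) = 51.9140
  k=2: S(2,0) = 55.3971; S(2,1) = 53.0500; S(2,2) = 50.8023
  k=3: S(3,0) = 56.6093; S(3,1) = 54.2109; S(3,2) = 51.9140; S(3,3) = 49.7145
  k=4: S(4,0) = 57.8481; S(4,1) = 55.3971; S(4,2) = 53.0500; S(4,3) = 50.8023; S(4,4) = 48.6499
Terminal payoffs V(N, i) = max(K - S_T, 0):
  V(4,0) = 0.000000; V(4,1) = 0.000000; V(4,2) = 0.000000; V(4,3) = 0.000000; V(4,4) = 0.170105
Backward induction: V(k, i) = exp(-r*dt) * [p * V(k+1, i) + (1-p) * V(k+1, i+1)].
  V(3,0) = exp(-r*dt) * [p*0.000000 + (1-p)*0.000000] = 0.000000
  V(3,1) = exp(-r*dt) * [p*0.000000 + (1-p)*0.000000] = 0.000000
  V(3,2) = exp(-r*dt) * [p*0.000000 + (1-p)*0.000000] = 0.000000
  V(3,3) = exp(-r*dt) * [p*0.000000 + (1-p)*0.170105] = 0.085722
  V(2,0) = exp(-r*dt) * [p*0.000000 + (1-p)*0.000000] = 0.000000
  V(2,1) = exp(-r*dt) * [p*0.000000 + (1-p)*0.000000] = 0.000000
  V(2,2) = exp(-r*dt) * [p*0.000000 + (1-p)*0.085722] = 0.043199
  V(1,0) = exp(-r*dt) * [p*0.000000 + (1-p)*0.000000] = 0.000000
  V(1,1) = exp(-r*dt) * [p*0.000000 + (1-p)*0.043199] = 0.021769
  V(0,0) = exp(-r*dt) * [p*0.000000 + (1-p)*0.021769] = 0.010970

Answer: Price = V(0,0) = 0.0110


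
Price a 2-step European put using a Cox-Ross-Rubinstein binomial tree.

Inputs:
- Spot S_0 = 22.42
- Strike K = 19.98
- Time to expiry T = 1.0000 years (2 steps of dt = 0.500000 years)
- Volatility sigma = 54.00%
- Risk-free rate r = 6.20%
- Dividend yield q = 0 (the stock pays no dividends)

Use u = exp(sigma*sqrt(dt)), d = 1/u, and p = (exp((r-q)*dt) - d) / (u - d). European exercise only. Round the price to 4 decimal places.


Answer: Price = V(0,0) = 2.7508

Derivation:
dt = T/N = 0.500000
u = exp(sigma*sqrt(dt)) = 1.464974; d = 1/u = 0.682606
p = (exp((r-q)*dt) - d) / (u - d) = 0.445928
Discount per step: exp(-r*dt) = 0.969476
Stock lattice S(k, i) with i counting down-moves:
  k=0: S(0,0) = 22.4200
  k=1: S(1,0) = 32.8447; S(1,1) = 15.3040
  k=2: S(2,0) = 48.1167; S(2,1) = 22.4200; S(2,2) = 10.4466
Terminal payoffs V(N, i) = max(K - S_T, 0):
  V(2,0) = 0.000000; V(2,1) = 0.000000; V(2,2) = 9.533384
Backward induction: V(k, i) = exp(-r*dt) * [p * V(k+1, i) + (1-p) * V(k+1, i+1)].
  V(1,0) = exp(-r*dt) * [p*0.000000 + (1-p)*0.000000] = 0.000000
  V(1,1) = exp(-r*dt) * [p*0.000000 + (1-p)*9.533384] = 5.120949
  V(0,0) = exp(-r*dt) * [p*0.000000 + (1-p)*5.120949] = 2.750768


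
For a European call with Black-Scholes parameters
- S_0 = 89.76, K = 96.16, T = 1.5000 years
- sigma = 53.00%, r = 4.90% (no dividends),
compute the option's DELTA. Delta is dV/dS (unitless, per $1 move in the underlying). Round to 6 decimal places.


Answer: Delta = 0.629936

Derivation:
d1 = 0.3316839749; d2 = -0.3174308070
phi(d1) = 0.3775902512; exp(-qT) = 1.0000000000; exp(-rT) = 0.9291361458
N(d1) = 0.6299360487
Delta = exp(-qT) * N(d1) = 1.0000000000 * 0.6299360487 = 0.629936


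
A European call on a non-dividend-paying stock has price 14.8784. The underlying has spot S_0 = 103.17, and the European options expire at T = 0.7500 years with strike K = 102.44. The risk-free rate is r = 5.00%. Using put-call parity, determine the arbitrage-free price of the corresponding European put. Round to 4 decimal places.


Answer: Put price = 10.3780

Derivation:
Put-call parity: C - P = S_0 * exp(-qT) - K * exp(-rT).
S_0 * exp(-qT) = 103.1700 * 1.00000000 = 103.17000000
K * exp(-rT) = 102.4400 * 0.96319442 = 98.66963615
P = C - S*exp(-qT) + K*exp(-rT)
P = 14.8784 - 103.17000000 + 98.66963615 = 10.3780


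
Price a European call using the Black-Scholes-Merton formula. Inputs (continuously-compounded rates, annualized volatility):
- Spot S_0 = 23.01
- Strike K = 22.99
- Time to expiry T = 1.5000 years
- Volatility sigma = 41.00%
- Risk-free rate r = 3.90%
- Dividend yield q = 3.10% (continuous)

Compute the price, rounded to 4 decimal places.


d1 = (ln(S/K) + (r - q + 0.5*sigma^2) * T) / (sigma * sqrt(T)) = 0.27670186
d2 = d1 - sigma * sqrt(T) = -0.22544354
exp(-rT) = 0.94317824; exp(-qT) = 0.95456456
C = S_0 * exp(-qT) * N(d1) - K * exp(-rT) * N(d2)
N(d1) = 0.60899548; N(d2) = 0.41081712
C = 23.0100 * 0.95456456 * 0.60899548 - 22.9900 * 0.94317824 * 0.41081712 = 4.4683

Answer: Price = 4.4683


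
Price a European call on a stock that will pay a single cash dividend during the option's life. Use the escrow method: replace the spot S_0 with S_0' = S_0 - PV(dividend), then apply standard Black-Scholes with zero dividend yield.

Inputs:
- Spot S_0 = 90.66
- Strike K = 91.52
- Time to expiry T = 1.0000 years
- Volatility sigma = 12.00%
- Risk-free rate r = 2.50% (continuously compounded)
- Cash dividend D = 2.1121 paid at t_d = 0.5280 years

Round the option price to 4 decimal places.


Answer: Price = 3.9206

Derivation:
PV(D) = D * exp(-r * t_d) = 2.1121 * 0.98688674 = 2.08440348
S_0' = S_0 - PV(D) = 90.6600 - 2.08440348 = 88.57559652
d1 = (ln(S_0'/K) + (r + sigma^2/2)*T) / (sigma*sqrt(T)) = -0.00417619
d2 = d1 - sigma*sqrt(T) = -0.12417619
exp(-rT) = 0.97530991
N(d1) = 0.49833395; N(d2) = 0.45058789
C = S_0' * N(d1) - K * exp(-rT) * N(d2) = 88.57559652 * 0.49833395 - 91.5200 * 0.97530991 * 0.45058789 = 3.9206


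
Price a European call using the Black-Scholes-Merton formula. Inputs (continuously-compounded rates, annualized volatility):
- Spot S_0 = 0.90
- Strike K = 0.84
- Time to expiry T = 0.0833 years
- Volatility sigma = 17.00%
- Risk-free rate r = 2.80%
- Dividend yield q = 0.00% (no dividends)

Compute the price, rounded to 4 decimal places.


Answer: Price = 0.0633

Derivation:
d1 = (ln(S/K) + (r - q + 0.5*sigma^2) * T) / (sigma * sqrt(T)) = 1.47822318
d2 = d1 - sigma * sqrt(T) = 1.42915822
exp(-rT) = 0.99767032; exp(-qT) = 1.00000000
C = S_0 * exp(-qT) * N(d1) - K * exp(-rT) * N(d2)
N(d1) = 0.93032597; N(d2) = 0.92352062
C = 0.9000 * 1.00000000 * 0.93032597 - 0.8400 * 0.99767032 * 0.92352062 = 0.0633


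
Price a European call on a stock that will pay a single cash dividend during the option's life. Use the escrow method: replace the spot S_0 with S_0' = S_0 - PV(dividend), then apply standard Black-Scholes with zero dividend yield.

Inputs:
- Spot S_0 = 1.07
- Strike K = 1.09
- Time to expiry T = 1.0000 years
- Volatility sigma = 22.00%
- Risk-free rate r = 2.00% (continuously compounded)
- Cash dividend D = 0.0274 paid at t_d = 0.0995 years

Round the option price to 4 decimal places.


Answer: Price = 0.0801

Derivation:
PV(D) = D * exp(-r * t_d) = 0.0274 * 0.99801198 = 0.02734553
S_0' = S_0 - PV(D) = 1.0700 - 0.02734553 = 1.04265447
d1 = (ln(S_0'/K) + (r + sigma^2/2)*T) / (sigma*sqrt(T)) = -0.00094481
d2 = d1 - sigma*sqrt(T) = -0.22094481
exp(-rT) = 0.98019867
N(d1) = 0.49962308; N(d2) = 0.41256770
C = S_0' * N(d1) - K * exp(-rT) * N(d2) = 1.04265447 * 0.49962308 - 1.0900 * 0.98019867 * 0.41256770 = 0.0801


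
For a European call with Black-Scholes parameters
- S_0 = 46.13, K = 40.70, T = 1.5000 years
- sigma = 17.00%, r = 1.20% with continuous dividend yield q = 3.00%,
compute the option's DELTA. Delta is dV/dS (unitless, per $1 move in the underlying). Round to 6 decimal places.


Answer: Delta = 0.686086

Derivation:
d1 = 0.5759202106; d2 = 0.3677135824
phi(d1) = 0.3379759372; exp(-qT) = 0.9559974818; exp(-rT) = 0.9821610324
N(d1) = 0.7176654429
Delta = exp(-qT) * N(d1) = 0.9559974818 * 0.7176654429 = 0.686086


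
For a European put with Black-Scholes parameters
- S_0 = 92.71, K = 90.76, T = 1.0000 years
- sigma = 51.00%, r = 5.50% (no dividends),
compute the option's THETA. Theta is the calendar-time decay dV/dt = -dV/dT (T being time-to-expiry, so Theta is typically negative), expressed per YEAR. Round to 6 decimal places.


Answer: Theta = -6.129689

Derivation:
d1 = 0.4045248661; d2 = -0.1054751339
phi(d1) = 0.3676004307; exp(-qT) = 1.0000000000; exp(-rT) = 0.9464851480
Theta = -S*exp(-qT)*phi(d1)*sigma/(2*sqrt(T)) + r*K*exp(-rT)*N(-d2) - q*S*exp(-qT)*N(-d1)
N(-d1) = 0.3429133981; N(-d2) = 0.5420005999; sqrt(T) = 1.0000000000
Term 1 = -92.7100 * 1.0000000000 * 0.3676004307 * 0.5100 / (2 * 1.0000000000) = -8.6904601622
Term 2 = 0.0550 * 90.7600 * 0.9464851480 * 0.5420005999 = 2.5607710268
Term 3 = 0 (no dividend yield, q = 0)
Theta = -8.6904601622 + (2.5607710268) + (0.0000000000) = -6.129689


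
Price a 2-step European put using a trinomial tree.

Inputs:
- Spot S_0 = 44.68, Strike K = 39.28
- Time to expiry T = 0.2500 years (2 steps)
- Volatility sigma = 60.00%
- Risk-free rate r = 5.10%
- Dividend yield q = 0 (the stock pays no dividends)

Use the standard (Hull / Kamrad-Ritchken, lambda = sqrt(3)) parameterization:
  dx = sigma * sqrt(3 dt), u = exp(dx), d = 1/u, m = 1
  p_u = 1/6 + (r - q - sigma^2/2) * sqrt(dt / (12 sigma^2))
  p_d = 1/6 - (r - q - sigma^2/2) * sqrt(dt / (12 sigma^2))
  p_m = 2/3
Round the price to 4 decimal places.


Answer: Price = V(0,0) = 2.6974

Derivation:
dt = T/N = 0.125000; dx = sigma*sqrt(3*dt) = 0.367423
u = exp(dx) = 1.444009; d = 1/u = 0.692516
p_u = 0.144723, p_m = 0.666667, p_d = 0.188610
Discount per step: exp(-r*dt) = 0.993645
Stock lattice S(k, j) with j the centered position index:
  k=0: S(0,+0) = 44.6800
  k=1: S(1,-1) = 30.9416; S(1,+0) = 44.6800; S(1,+1) = 64.5183
  k=2: S(2,-2) = 21.4276; S(2,-1) = 30.9416; S(2,+0) = 44.6800; S(2,+1) = 64.5183; S(2,+2) = 93.1651
Terminal payoffs V(N, j) = max(K - S_T, 0):
  V(2,-2) = 17.852416; V(2,-1) = 8.338370; V(2,+0) = 0.000000; V(2,+1) = 0.000000; V(2,+2) = 0.000000
Backward induction: V(k, j) = exp(-r*dt) * [p_u * V(k+1, j+1) + p_m * V(k+1, j) + p_d * V(k+1, j-1)]
  V(1,-1) = exp(-r*dt) * [p_u*0.000000 + p_m*8.338370 + p_d*17.852416] = 8.869335
  V(1,+0) = exp(-r*dt) * [p_u*0.000000 + p_m*0.000000 + p_d*8.338370] = 1.562706
  V(1,+1) = exp(-r*dt) * [p_u*0.000000 + p_m*0.000000 + p_d*0.000000] = 0.000000
  V(0,+0) = exp(-r*dt) * [p_u*0.000000 + p_m*1.562706 + p_d*8.869335] = 2.697399


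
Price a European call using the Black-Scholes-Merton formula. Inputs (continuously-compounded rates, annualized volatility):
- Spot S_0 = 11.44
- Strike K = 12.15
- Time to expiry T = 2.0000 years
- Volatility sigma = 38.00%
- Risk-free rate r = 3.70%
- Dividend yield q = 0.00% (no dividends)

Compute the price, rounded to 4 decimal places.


d1 = (ln(S/K) + (r - q + 0.5*sigma^2) * T) / (sigma * sqrt(T)) = 0.29435519
d2 = d1 - sigma * sqrt(T) = -0.24304597
exp(-rT) = 0.92867169; exp(-qT) = 1.00000000
C = S_0 * exp(-qT) * N(d1) - K * exp(-rT) * N(d2)
N(d1) = 0.61575675; N(d2) = 0.40398489
C = 11.4400 * 1.00000000 * 0.61575675 - 12.1500 * 0.92867169 * 0.40398489 = 2.4859

Answer: Price = 2.4859


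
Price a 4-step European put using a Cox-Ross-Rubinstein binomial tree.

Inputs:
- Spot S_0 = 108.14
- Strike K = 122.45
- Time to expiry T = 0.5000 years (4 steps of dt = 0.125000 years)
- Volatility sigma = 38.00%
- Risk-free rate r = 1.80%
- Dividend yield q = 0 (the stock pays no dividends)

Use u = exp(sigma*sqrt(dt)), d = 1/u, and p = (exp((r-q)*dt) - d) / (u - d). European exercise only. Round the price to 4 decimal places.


Answer: Price = V(0,0) = 20.6084

Derivation:
dt = T/N = 0.125000
u = exp(sigma*sqrt(dt)) = 1.143793; d = 1/u = 0.874284
p = (exp((r-q)*dt) - d) / (u - d) = 0.474821
Discount per step: exp(-r*dt) = 0.997753
Stock lattice S(k, i) with i counting down-moves:
  k=0: S(0,0) = 108.1400
  k=1: S(1,0) = 123.6898; S(1,1) = 94.5450
  k=2: S(2,0) = 141.4756; S(2,1) = 108.1400; S(2,2) = 82.6592
  k=3: S(3,0) = 161.8189; S(3,1) = 123.6898; S(3,2) = 94.5450; S(3,3) = 72.2676
  k=4: S(4,0) = 185.0873; S(4,1) = 141.4756; S(4,2) = 108.1400; S(4,3) = 82.6592; S(4,4) = 63.1824
Terminal payoffs V(N, i) = max(K - S_T, 0):
  V(4,0) = 0.000000; V(4,1) = 0.000000; V(4,2) = 14.310000; V(4,3) = 39.790802; V(4,4) = 59.267616
Backward induction: V(k, i) = exp(-r*dt) * [p * V(k+1, i) + (1-p) * V(k+1, i+1)].
  V(3,0) = exp(-r*dt) * [p*0.000000 + (1-p)*0.000000] = 0.000000
  V(3,1) = exp(-r*dt) * [p*0.000000 + (1-p)*14.310000] = 7.498425
  V(3,2) = exp(-r*dt) * [p*14.310000 + (1-p)*39.790802] = 27.629751
  V(3,3) = exp(-r*dt) * [p*39.790802 + (1-p)*59.267616] = 49.907203
  V(2,0) = exp(-r*dt) * [p*0.000000 + (1-p)*7.498425] = 3.929166
  V(2,1) = exp(-r*dt) * [p*7.498425 + (1-p)*27.629751] = 18.030366
  V(2,2) = exp(-r*dt) * [p*27.629751 + (1-p)*49.907203] = 39.241015
  V(1,0) = exp(-r*dt) * [p*3.929166 + (1-p)*18.030366] = 11.309349
  V(1,1) = exp(-r*dt) * [p*18.030366 + (1-p)*39.241015] = 29.104200
  V(0,0) = exp(-r*dt) * [p*11.309349 + (1-p)*29.104200] = 20.608414


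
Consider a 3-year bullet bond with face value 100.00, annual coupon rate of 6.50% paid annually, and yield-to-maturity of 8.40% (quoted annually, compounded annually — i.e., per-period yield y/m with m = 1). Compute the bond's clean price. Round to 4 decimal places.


Coupon per period c = face * coupon_rate / m = 6.500000
Periods per year m = 1; per-period yield y/m = 0.084000
Number of cashflows N = 3
Cashflows (t years, CF_t, discount factor 1/(1+y/m)^(m*t), PV):
  t = 1.0000: CF_t = 6.500000, DF = 0.922509, PV = 5.996310
  t = 2.0000: CF_t = 6.500000, DF = 0.851023, PV = 5.531651
  t = 3.0000: CF_t = 106.500000, DF = 0.785077, PV = 83.610681
Price P = sum_t PV_t = 95.138642

Answer: Price = 95.1386


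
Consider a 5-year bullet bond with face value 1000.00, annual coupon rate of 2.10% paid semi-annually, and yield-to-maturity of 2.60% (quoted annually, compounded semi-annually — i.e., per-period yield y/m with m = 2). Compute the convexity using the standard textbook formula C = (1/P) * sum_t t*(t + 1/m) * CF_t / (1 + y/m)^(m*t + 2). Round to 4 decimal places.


Coupon per period c = face * coupon_rate / m = 10.500000
Periods per year m = 2; per-period yield y/m = 0.013000
Number of cashflows N = 10
Cashflows (t years, CF_t, discount factor 1/(1+y/m)^(m*t), PV):
  t = 0.5000: CF_t = 10.500000, DF = 0.987167, PV = 10.365252
  t = 1.0000: CF_t = 10.500000, DF = 0.974498, PV = 10.232233
  t = 1.5000: CF_t = 10.500000, DF = 0.961992, PV = 10.100921
  t = 2.0000: CF_t = 10.500000, DF = 0.949647, PV = 9.971294
  t = 2.5000: CF_t = 10.500000, DF = 0.937460, PV = 9.843331
  t = 3.0000: CF_t = 10.500000, DF = 0.925429, PV = 9.717009
  t = 3.5000: CF_t = 10.500000, DF = 0.913553, PV = 9.592309
  t = 4.0000: CF_t = 10.500000, DF = 0.901829, PV = 9.469210
  t = 4.5000: CF_t = 10.500000, DF = 0.890256, PV = 9.347690
  t = 5.0000: CF_t = 1010.500000, DF = 0.878831, PV = 888.059091
Price P = sum_t PV_t = 976.698339
Convexity numerator sum_t t*(t + 1/m) * CF_t / (1+y/m)^(m*t + 2):
  t = 0.5000: term = 5.050460
  t = 1.0000: term = 14.956941
  t = 1.5000: term = 29.529992
  t = 2.0000: term = 48.585047
  t = 2.5000: term = 71.942321
  t = 3.0000: term = 99.426702
  t = 3.5000: term = 130.867657
  t = 4.0000: term = 166.099127
  t = 4.5000: term = 204.959436
  t = 5.0000: term = 23798.833321
Convexity = (1/P) * sum = 24570.251005 / 976.698339 = 25.156438

Answer: Convexity = 25.1564


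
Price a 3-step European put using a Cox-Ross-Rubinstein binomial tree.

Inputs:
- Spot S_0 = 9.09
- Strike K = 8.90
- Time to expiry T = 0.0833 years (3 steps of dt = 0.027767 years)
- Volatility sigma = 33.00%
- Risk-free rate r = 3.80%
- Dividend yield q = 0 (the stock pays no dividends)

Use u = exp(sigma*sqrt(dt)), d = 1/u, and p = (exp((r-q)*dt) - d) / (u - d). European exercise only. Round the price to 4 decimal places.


Answer: Price = V(0,0) = 0.2640

Derivation:
dt = T/N = 0.027767
u = exp(sigma*sqrt(dt)) = 1.056529; d = 1/u = 0.946496
p = (exp((r-q)*dt) - d) / (u - d) = 0.495850
Discount per step: exp(-r*dt) = 0.998945
Stock lattice S(k, i) with i counting down-moves:
  k=0: S(0,0) = 9.0900
  k=1: S(1,0) = 9.6038; S(1,1) = 8.6036
  k=2: S(2,0) = 10.1467; S(2,1) = 9.0900; S(2,2) = 8.1433
  k=3: S(3,0) = 10.7203; S(3,1) = 9.6038; S(3,2) = 8.6036; S(3,3) = 7.7076
Terminal payoffs V(N, i) = max(K - S_T, 0):
  V(3,0) = 0.000000; V(3,1) = 0.000000; V(3,2) = 0.296355; V(3,3) = 1.192392
Backward induction: V(k, i) = exp(-r*dt) * [p * V(k+1, i) + (1-p) * V(k+1, i+1)].
  V(2,0) = exp(-r*dt) * [p*0.000000 + (1-p)*0.000000] = 0.000000
  V(2,1) = exp(-r*dt) * [p*0.000000 + (1-p)*0.296355] = 0.149250
  V(2,2) = exp(-r*dt) * [p*0.296355 + (1-p)*1.192392] = 0.747303
  V(1,0) = exp(-r*dt) * [p*0.000000 + (1-p)*0.149250] = 0.075165
  V(1,1) = exp(-r*dt) * [p*0.149250 + (1-p)*0.747303] = 0.450283
  V(0,0) = exp(-r*dt) * [p*0.075165 + (1-p)*0.450283] = 0.264002


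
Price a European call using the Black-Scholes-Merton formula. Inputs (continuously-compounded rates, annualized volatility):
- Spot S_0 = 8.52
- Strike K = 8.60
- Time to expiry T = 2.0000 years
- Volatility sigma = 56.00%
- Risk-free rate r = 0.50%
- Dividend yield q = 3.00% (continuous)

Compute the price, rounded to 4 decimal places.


d1 = (ln(S/K) + (r - q + 0.5*sigma^2) * T) / (sigma * sqrt(T)) = 0.32104433
d2 = d1 - sigma * sqrt(T) = -0.47091526
exp(-rT) = 0.99004983; exp(-qT) = 0.94176453
C = S_0 * exp(-qT) * N(d1) - K * exp(-rT) * N(d2)
N(d1) = 0.62591160; N(d2) = 0.31885062
C = 8.5200 * 0.94176453 * 0.62591160 - 8.6000 * 0.99004983 * 0.31885062 = 2.3074

Answer: Price = 2.3074


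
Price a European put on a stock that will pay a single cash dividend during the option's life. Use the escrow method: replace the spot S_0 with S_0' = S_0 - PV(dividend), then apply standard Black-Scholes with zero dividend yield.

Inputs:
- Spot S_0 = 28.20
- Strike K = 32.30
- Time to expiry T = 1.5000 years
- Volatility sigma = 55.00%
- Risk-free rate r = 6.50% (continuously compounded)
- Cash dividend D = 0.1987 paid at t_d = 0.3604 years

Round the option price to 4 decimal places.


Answer: Price = 8.2198

Derivation:
PV(D) = D * exp(-r * t_d) = 0.1987 * 0.97684626 = 0.19409935
S_0' = S_0 - PV(D) = 28.2000 - 0.19409935 = 28.00590065
d1 = (ln(S_0'/K) + (r + sigma^2/2)*T) / (sigma*sqrt(T)) = 0.26977492
d2 = d1 - sigma*sqrt(T) = -0.40383476
exp(-rT) = 0.90710234
N(-d1) = 0.39366671; N(-d2) = 0.65683288
P = K * exp(-rT) * N(-d2) - S_0' * N(-d1) = 32.3000 * 0.90710234 * 0.65683288 - 28.00590065 * 0.39366671 = 8.2198


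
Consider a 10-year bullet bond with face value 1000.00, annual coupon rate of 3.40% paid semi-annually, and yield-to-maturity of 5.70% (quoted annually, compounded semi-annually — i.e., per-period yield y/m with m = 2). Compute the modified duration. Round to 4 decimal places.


Answer: Modified duration = 8.1496

Derivation:
Coupon per period c = face * coupon_rate / m = 17.000000
Periods per year m = 2; per-period yield y/m = 0.028500
Number of cashflows N = 20
Cashflows (t years, CF_t, discount factor 1/(1+y/m)^(m*t), PV):
  t = 0.5000: CF_t = 17.000000, DF = 0.972290, PV = 16.528926
  t = 1.0000: CF_t = 17.000000, DF = 0.945347, PV = 16.070905
  t = 1.5000: CF_t = 17.000000, DF = 0.919152, PV = 15.625576
  t = 2.0000: CF_t = 17.000000, DF = 0.893682, PV = 15.192587
  t = 2.5000: CF_t = 17.000000, DF = 0.868917, PV = 14.771597
  t = 3.0000: CF_t = 17.000000, DF = 0.844840, PV = 14.362272
  t = 3.5000: CF_t = 17.000000, DF = 0.821429, PV = 13.964290
  t = 4.0000: CF_t = 17.000000, DF = 0.798667, PV = 13.577336
  t = 4.5000: CF_t = 17.000000, DF = 0.776536, PV = 13.201104
  t = 5.0000: CF_t = 17.000000, DF = 0.755018, PV = 12.835298
  t = 5.5000: CF_t = 17.000000, DF = 0.734096, PV = 12.479629
  t = 6.0000: CF_t = 17.000000, DF = 0.713754, PV = 12.133815
  t = 6.5000: CF_t = 17.000000, DF = 0.693976, PV = 11.797584
  t = 7.0000: CF_t = 17.000000, DF = 0.674745, PV = 11.470670
  t = 7.5000: CF_t = 17.000000, DF = 0.656048, PV = 11.152815
  t = 8.0000: CF_t = 17.000000, DF = 0.637869, PV = 10.843767
  t = 8.5000: CF_t = 17.000000, DF = 0.620193, PV = 10.543284
  t = 9.0000: CF_t = 17.000000, DF = 0.603007, PV = 10.251127
  t = 9.5000: CF_t = 17.000000, DF = 0.586298, PV = 9.967065
  t = 10.0000: CF_t = 1017.000000, DF = 0.570051, PV = 579.742358
Price P = sum_t PV_t = 826.512002
First compute Macaulay numerator sum_t t * PV_t:
  t * PV_t at t = 0.5000: 8.264463
  t * PV_t at t = 1.0000: 16.070905
  t * PV_t at t = 1.5000: 23.438364
  t * PV_t at t = 2.0000: 30.385174
  t * PV_t at t = 2.5000: 36.928992
  t * PV_t at t = 3.0000: 43.086816
  t * PV_t at t = 3.5000: 48.875014
  t * PV_t at t = 4.0000: 54.309342
  t * PV_t at t = 4.5000: 59.404969
  t * PV_t at t = 5.0000: 64.176491
  t * PV_t at t = 5.5000: 68.637958
  t * PV_t at t = 6.0000: 72.802890
  t * PV_t at t = 6.5000: 76.684295
  t * PV_t at t = 7.0000: 80.294688
  t * PV_t at t = 7.5000: 83.646109
  t * PV_t at t = 8.0000: 86.750138
  t * PV_t at t = 8.5000: 89.617911
  t * PV_t at t = 9.0000: 92.260139
  t * PV_t at t = 9.5000: 94.687119
  t * PV_t at t = 10.0000: 5797.423576
Macaulay duration D = 6927.745351 / 826.512002 = 8.381905
Modified duration = D / (1 + y/m) = 8.381905 / (1 + 0.028500) = 8.149641
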